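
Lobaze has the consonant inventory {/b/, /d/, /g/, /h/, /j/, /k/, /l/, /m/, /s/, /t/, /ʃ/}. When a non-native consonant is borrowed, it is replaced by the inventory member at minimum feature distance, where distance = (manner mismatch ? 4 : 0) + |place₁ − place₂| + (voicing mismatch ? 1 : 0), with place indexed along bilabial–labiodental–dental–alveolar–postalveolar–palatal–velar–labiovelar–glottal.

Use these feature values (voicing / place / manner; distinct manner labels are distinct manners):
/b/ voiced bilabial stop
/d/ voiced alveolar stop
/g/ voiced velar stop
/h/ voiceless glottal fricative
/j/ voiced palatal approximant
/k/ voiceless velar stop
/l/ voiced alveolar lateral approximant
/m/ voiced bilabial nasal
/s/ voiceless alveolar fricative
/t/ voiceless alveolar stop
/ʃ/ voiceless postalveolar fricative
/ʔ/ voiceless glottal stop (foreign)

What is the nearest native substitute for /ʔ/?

/k/ is closest: same manner (stop), place distance 2 (glottal→velar), same voicing; total 2. Next closest is /g/ at distance 3.

k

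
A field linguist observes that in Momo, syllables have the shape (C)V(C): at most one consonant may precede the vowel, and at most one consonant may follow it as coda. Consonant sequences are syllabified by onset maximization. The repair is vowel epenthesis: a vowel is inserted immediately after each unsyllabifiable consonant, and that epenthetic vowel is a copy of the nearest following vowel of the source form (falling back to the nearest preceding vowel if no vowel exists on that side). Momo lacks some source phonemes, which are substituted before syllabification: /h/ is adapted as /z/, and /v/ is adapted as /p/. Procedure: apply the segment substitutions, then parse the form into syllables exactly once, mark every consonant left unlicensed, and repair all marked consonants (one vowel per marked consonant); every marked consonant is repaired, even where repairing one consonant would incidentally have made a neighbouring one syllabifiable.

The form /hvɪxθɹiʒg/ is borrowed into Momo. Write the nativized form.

Substitution: /h/ → /z/, /v/ → /p/, giving /zpɪxθɹiʒg/.
Under (C)V(C), the unsyllabifiable consonants are /z/, /θ/, /g/ (at most one coda consonant is licensed; onsets are limited to one consonant).
Each unlicensed consonant becomes the onset of a new syllable: /z/ → /zɪ/, /θ/ → /θi/, /g/ → /gi/.

zɪpɪxθiɹiʒgi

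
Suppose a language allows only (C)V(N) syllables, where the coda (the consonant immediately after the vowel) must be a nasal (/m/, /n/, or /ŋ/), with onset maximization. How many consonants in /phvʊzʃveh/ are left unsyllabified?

Syllabifying with onset maximization leaves /p/, /h/, /z/, /ʃ/, /h/ stranded (only a nasal (/m/, /n/, or /ŋ/) is licensed in coda position; onsets are limited to one consonant).

5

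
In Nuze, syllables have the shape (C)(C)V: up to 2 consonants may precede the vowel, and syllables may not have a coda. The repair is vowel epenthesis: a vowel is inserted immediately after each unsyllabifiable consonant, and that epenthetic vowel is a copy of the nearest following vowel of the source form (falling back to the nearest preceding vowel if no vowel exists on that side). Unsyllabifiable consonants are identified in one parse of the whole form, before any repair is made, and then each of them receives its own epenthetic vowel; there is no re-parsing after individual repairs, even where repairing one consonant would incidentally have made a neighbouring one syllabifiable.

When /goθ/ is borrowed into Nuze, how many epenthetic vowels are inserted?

The unsyllabifiable consonants are /θ/; each receives one epenthetic vowel.

1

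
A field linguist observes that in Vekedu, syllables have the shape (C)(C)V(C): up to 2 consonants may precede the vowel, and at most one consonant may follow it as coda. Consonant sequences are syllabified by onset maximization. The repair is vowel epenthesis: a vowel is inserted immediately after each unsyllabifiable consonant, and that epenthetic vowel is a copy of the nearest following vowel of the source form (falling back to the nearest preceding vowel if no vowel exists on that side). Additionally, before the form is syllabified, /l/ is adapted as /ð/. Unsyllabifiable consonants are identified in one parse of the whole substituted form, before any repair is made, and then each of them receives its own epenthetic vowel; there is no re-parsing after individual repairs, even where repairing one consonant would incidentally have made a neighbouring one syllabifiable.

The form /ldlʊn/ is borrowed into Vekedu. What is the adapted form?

Substitution: /l/ → /ð/, giving /ðdðʊn/.
The consonants /ð/ cannot be parsed into a legal (C)(C)V(C) syllable (at most one coda consonant is licensed; onsets may contain at most 2 consonants).
Epenthesis after each stranded consonant: /ð/ → /ðʊ/.

ðʊdðʊn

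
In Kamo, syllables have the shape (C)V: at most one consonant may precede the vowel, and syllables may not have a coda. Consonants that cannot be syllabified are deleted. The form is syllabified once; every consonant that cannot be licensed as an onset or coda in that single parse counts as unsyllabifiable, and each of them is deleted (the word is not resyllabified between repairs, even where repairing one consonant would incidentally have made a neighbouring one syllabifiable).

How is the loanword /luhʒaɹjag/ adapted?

luʒaja

Under (C)V, the unsyllabifiable consonants are /h/, /ɹ/, /g/ (no codas are permitted; onsets are limited to one consonant).
Deleting the stranded consonants removes /h/, /ɹ/, /g/.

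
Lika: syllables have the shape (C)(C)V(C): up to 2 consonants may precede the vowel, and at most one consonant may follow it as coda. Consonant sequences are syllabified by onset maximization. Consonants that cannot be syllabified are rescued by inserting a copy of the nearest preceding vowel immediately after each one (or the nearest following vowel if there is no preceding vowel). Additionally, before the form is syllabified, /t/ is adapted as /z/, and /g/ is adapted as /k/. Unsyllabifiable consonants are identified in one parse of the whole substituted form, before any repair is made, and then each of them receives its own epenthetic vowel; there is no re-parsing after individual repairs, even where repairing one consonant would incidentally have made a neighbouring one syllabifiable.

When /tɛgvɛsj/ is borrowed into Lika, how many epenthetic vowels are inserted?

After substitution the input is /zɛkvɛsj/.
The unsyllabifiable consonants are /j/; each receives one epenthetic vowel.

1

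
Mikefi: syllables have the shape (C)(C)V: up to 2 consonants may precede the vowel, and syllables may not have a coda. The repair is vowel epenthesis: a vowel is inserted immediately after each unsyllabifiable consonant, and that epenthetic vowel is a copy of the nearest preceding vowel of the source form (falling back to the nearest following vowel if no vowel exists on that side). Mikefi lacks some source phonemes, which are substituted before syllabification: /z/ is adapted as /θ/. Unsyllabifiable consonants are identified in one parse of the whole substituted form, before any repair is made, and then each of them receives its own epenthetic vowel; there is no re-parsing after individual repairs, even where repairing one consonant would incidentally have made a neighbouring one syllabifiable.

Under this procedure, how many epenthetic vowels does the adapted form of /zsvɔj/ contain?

2

After substitution the input is /θsvɔj/.
The unsyllabifiable consonants are /θ/, /j/; each receives one epenthetic vowel.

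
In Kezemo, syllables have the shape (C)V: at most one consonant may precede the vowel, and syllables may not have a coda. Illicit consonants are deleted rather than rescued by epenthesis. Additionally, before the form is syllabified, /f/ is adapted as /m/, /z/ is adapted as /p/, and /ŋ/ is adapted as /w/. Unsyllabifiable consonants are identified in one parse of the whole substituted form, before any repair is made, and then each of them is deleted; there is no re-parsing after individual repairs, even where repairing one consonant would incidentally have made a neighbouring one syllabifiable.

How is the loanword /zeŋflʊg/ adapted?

pelʊ

Substitution: /z/ → /p/, /ŋ/ → /w/, /f/ → /m/, giving /pewmlʊg/.
Under (C)V, the unsyllabifiable consonants are /w/, /m/, /g/ (no codas are permitted; onsets are limited to one consonant).
Each unlicensed consonant is deleted: /w/, /m/, /g/.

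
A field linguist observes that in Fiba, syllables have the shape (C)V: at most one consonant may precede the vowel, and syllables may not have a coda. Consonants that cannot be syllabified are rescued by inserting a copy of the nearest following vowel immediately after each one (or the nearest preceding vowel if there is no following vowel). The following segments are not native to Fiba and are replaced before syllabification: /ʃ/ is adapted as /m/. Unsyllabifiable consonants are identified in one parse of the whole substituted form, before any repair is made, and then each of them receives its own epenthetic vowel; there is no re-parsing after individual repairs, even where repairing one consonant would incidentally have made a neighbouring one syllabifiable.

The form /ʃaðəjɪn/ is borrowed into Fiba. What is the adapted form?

Substitution: /ʃ/ → /m/, giving /maðəjɪn/.
Syllabifying with onset maximization leaves /n/ stranded (no codas are permitted; onsets are limited to one consonant).
Each unlicensed consonant becomes the onset of a new syllable: /n/ → /nɪ/.

maðəjɪnɪ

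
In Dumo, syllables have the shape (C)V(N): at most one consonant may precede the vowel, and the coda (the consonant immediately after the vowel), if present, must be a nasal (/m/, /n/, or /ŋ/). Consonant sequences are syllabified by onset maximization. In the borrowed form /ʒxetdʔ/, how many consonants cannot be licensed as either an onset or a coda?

Under (C)V(N), the unsyllabifiable consonants are /ʒ/, /t/, /d/, /ʔ/ (only a nasal (/m/, /n/, or /ŋ/) is licensed in coda position; onsets are limited to one consonant).

4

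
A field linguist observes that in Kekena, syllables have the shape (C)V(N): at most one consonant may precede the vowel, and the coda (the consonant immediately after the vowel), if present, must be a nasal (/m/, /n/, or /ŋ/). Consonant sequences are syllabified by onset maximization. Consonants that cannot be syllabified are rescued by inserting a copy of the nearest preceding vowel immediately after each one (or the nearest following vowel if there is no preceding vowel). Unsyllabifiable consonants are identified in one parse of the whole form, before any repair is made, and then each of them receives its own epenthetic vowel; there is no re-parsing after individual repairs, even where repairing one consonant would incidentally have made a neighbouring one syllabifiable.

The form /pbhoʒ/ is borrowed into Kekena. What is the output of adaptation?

pobohoʒo

Under (C)V(N), the unsyllabifiable consonants are /p/, /b/, /ʒ/ (only a nasal (/m/, /n/, or /ŋ/) is licensed in coda position; onsets are limited to one consonant).
Epenthesis after each stranded consonant: /p/ → /po/, /b/ → /bo/, /ʒ/ → /ʒo/.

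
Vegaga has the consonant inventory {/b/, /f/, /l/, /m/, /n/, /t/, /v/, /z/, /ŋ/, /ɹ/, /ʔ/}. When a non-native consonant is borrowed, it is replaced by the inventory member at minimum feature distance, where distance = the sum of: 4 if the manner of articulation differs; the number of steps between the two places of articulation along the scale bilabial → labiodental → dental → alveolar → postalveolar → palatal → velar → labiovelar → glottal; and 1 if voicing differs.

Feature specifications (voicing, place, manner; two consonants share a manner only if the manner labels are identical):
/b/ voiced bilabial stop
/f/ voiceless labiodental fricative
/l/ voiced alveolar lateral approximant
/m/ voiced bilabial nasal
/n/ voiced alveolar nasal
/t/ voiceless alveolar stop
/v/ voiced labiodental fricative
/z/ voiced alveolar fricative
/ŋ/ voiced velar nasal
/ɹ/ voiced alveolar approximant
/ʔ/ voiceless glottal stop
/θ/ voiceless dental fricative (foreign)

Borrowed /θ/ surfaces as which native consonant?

f

/f/ is closest: same manner (fricative), place distance 1 (dental→labiodental), same voicing; total 1. Next closest is /v/ at distance 2.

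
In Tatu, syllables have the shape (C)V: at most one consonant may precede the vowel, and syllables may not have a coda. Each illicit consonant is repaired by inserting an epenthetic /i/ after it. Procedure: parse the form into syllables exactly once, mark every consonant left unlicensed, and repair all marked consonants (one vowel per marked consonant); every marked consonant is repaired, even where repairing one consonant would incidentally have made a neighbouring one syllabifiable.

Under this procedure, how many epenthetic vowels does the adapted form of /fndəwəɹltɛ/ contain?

The unsyllabifiable consonants are /f/, /n/, /ɹ/, /l/; each receives one epenthetic vowel.

4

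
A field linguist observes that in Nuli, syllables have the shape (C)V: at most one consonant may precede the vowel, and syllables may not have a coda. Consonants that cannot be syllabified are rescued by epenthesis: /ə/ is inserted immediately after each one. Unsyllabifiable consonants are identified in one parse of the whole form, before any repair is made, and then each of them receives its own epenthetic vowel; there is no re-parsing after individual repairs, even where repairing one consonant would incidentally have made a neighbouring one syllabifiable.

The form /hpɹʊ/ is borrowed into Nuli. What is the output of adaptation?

The consonants /h/, /p/ cannot be parsed into a legal (C)V syllable (no codas are permitted; onsets are limited to one consonant).
Inserting the epenthetic vowel yields /h/ → /hə/, /p/ → /pə/.

həpəɹʊ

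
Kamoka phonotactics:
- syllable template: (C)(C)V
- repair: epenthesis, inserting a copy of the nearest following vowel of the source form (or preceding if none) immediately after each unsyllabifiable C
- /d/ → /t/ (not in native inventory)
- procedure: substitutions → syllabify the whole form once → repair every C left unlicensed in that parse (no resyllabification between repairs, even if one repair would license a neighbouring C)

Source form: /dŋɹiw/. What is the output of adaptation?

Substitution: /d/ → /t/, giving /tŋɹiw/.
Syllabifying with onset maximization leaves /t/, /w/ stranded (no codas are permitted; onsets may contain at most 2 consonants).
Epenthesis after each stranded consonant: /t/ → /ti/, /w/ → /wi/.

tiŋɹiwi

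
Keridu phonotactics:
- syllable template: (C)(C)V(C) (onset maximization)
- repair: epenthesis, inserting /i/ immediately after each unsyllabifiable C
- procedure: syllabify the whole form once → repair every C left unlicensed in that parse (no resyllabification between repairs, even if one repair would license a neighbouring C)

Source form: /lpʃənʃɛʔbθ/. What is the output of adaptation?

Syllabifying with onset maximization leaves /l/, /b/, /θ/ stranded (at most one coda consonant is licensed; onsets may contain at most 2 consonants).
Epenthesis after each stranded consonant: /l/ → /li/, /b/ → /bi/, /θ/ → /θi/.

lipʃənʃɛʔbiθi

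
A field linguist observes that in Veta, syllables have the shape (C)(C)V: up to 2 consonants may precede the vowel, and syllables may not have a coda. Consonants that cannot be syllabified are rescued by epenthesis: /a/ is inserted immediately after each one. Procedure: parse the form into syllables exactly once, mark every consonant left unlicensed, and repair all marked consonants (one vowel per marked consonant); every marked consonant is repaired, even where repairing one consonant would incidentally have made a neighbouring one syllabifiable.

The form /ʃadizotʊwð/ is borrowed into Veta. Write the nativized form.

The consonants /w/, /ð/ cannot be parsed into a legal (C)(C)V syllable (no codas are permitted; onsets may contain at most 2 consonants).
Inserting the epenthetic vowel yields /w/ → /wa/, /ð/ → /ða/.

ʃadizotʊwaða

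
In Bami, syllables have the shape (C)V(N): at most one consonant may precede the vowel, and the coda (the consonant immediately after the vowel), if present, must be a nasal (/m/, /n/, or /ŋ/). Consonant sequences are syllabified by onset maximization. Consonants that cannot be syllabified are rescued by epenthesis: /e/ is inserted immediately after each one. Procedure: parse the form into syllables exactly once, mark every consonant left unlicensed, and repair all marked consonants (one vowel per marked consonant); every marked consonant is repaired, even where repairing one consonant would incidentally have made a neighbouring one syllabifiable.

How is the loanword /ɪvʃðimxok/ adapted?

Under (C)V(N), the unsyllabifiable consonants are /v/, /ʃ/, /k/ (only a nasal (/m/, /n/, or /ŋ/) is licensed in coda position; onsets are limited to one consonant).
Epenthesis after each stranded consonant: /v/ → /ve/, /ʃ/ → /ʃe/, /k/ → /ke/.

ɪveʃeðimxoke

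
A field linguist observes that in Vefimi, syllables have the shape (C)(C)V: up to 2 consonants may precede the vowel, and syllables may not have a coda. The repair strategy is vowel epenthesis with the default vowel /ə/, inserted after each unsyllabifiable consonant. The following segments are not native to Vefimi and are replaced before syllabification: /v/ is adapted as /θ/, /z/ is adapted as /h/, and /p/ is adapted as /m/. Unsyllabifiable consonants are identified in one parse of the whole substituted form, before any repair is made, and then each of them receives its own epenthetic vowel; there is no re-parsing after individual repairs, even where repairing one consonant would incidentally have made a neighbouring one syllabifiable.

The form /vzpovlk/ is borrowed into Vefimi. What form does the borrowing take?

θəhmoθələkə

Substitution: /v/ → /θ/, /z/ → /h/, /p/ → /m/, giving /θhmoθlk/.
Syllabifying with onset maximization leaves /θ/, /θ/, /l/, /k/ stranded (no codas are permitted; onsets may contain at most 2 consonants).
Epenthesis after each stranded consonant: /θ/ → /θə/, /θ/ → /θə/, /l/ → /lə/, /k/ → /kə/.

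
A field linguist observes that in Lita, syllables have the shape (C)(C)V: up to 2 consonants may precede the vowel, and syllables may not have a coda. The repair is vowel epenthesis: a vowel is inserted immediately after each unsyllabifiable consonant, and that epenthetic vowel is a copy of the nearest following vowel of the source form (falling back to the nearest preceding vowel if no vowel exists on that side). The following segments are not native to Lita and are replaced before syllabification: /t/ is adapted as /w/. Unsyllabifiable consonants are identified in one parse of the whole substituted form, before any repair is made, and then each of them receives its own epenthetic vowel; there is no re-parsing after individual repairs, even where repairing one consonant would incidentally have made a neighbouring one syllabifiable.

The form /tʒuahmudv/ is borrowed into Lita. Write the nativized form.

wʒuahmuduvu

Substitution: /t/ → /w/, giving /wʒuahmudv/.
Under (C)(C)V, the unsyllabifiable consonants are /d/, /v/ (no codas are permitted; onsets may contain at most 2 consonants).
Each unlicensed consonant becomes the onset of a new syllable: /d/ → /du/, /v/ → /vu/.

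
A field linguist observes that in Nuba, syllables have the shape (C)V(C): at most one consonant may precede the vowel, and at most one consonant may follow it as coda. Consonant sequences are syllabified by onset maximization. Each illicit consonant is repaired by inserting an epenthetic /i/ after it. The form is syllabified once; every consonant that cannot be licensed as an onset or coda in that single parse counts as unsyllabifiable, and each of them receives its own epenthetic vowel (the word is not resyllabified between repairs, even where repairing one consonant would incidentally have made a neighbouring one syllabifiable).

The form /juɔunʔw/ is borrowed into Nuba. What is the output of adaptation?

juɔunʔiwi

Syllabifying with onset maximization leaves /ʔ/, /w/ stranded (at most one coda consonant is licensed; onsets are limited to one consonant).
Inserting the epenthetic vowel yields /ʔ/ → /ʔi/, /w/ → /wi/.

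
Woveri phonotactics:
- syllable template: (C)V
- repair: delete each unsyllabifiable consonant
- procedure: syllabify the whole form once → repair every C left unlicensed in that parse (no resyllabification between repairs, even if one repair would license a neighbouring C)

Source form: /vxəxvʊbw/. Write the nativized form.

xəvʊ

The consonants /v/, /x/, /b/, /w/ cannot be parsed into a legal (C)V syllable (no codas are permitted; onsets are limited to one consonant).
Deleting the stranded consonants removes /v/, /x/, /b/, /w/.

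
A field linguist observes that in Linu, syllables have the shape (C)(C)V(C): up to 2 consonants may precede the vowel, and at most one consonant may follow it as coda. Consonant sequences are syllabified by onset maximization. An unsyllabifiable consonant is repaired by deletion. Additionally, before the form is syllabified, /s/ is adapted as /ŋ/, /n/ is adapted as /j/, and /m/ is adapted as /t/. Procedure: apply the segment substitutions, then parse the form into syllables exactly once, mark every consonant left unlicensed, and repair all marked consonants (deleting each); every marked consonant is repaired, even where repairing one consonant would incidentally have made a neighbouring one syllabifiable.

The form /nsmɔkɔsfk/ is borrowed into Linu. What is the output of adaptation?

Substitution: /n/ → /j/, /s/ → /ŋ/, /m/ → /t/, giving /jŋtɔkɔŋfk/.
Syllabifying with onset maximization leaves /j/, /f/, /k/ stranded (at most one coda consonant is licensed; onsets may contain at most 2 consonants).
Deletion applies to /j/, /f/, /k/.

ŋtɔkɔŋ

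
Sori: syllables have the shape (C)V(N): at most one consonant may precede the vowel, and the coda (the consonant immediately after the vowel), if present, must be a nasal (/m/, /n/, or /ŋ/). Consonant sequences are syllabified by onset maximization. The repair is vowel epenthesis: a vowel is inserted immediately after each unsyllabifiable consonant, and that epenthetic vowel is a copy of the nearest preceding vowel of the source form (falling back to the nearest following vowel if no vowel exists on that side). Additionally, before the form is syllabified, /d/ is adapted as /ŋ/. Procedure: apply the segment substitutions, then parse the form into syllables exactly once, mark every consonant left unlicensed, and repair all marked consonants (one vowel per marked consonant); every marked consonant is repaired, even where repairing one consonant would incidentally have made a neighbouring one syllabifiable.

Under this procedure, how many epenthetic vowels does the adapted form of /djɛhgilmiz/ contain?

4

After substitution the input is /ŋjɛhgilmiz/.
The unsyllabifiable consonants are /ŋ/, /h/, /l/, /z/; each receives one epenthetic vowel.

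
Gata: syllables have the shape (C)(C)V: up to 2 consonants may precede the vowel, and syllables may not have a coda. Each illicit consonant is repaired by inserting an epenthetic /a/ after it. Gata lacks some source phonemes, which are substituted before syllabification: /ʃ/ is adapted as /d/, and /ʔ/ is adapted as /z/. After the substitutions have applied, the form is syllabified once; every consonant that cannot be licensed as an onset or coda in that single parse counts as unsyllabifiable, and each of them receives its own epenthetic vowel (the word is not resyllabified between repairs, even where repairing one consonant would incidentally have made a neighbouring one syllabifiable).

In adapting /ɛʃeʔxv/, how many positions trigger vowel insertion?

After substitution the input is /ɛdezxv/.
The unsyllabifiable consonants are /z/, /x/, /v/; each receives one epenthetic vowel.

3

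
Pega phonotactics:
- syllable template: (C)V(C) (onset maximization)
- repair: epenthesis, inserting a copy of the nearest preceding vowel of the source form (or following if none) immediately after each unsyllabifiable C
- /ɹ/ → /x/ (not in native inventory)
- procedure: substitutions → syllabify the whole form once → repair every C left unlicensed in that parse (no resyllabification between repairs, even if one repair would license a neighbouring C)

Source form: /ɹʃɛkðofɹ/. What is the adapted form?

xɛʃɛkðofxo

Substitution: /ɹ/ → /x/, giving /xʃɛkðofx/.
The consonants /x/, /x/ cannot be parsed into a legal (C)V(C) syllable (at most one coda consonant is licensed; onsets are limited to one consonant).
Inserting the epenthetic vowel yields /x/ → /xɛ/, /x/ → /xo/.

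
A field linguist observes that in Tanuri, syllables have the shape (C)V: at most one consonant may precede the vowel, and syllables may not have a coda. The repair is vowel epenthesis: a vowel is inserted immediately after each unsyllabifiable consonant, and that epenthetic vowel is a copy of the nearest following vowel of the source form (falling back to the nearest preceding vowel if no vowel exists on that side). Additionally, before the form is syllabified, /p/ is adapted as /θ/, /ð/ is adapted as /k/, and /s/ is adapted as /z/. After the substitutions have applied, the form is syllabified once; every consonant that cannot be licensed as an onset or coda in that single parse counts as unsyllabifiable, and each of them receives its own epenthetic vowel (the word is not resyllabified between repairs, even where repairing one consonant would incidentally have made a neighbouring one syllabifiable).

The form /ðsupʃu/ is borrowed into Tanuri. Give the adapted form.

kuzuθuʃu

Substitution: /ð/ → /k/, /s/ → /z/, /p/ → /θ/, giving /kzuθʃu/.
The consonants /k/, /θ/ cannot be parsed into a legal (C)V syllable (no codas are permitted; onsets are limited to one consonant).
Each unlicensed consonant becomes the onset of a new syllable: /k/ → /ku/, /θ/ → /θu/.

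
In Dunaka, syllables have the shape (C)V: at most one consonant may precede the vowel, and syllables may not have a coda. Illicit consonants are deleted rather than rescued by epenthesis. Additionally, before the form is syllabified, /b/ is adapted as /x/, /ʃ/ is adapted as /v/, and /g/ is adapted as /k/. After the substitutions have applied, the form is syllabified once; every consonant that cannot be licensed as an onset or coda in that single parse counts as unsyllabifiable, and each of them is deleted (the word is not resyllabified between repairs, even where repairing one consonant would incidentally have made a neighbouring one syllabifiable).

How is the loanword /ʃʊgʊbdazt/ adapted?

Substitution: /ʃ/ → /v/, /g/ → /k/, /b/ → /x/, giving /vʊkʊxdazt/.
Syllabifying with onset maximization leaves /x/, /z/, /t/ stranded (no codas are permitted; onsets are limited to one consonant).
Each unlicensed consonant is deleted: /x/, /z/, /t/.

vʊkʊda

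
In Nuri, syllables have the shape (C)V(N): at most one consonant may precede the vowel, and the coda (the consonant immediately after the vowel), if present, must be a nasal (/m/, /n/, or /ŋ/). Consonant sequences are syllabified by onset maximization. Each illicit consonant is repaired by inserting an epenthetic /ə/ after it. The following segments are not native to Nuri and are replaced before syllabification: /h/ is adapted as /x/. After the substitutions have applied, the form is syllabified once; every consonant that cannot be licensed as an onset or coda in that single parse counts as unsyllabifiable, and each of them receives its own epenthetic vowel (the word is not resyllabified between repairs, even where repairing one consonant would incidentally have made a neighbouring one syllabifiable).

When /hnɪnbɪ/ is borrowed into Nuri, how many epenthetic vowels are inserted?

After substitution the input is /xnɪnbɪ/.
The unsyllabifiable consonants are /x/; each receives one epenthetic vowel.

1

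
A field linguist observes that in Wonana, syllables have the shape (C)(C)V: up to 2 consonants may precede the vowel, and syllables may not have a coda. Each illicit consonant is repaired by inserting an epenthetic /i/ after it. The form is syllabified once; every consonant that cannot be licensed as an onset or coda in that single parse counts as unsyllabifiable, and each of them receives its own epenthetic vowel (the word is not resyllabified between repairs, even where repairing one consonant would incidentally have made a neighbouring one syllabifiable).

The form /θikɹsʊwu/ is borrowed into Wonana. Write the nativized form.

θikiɹsʊwu

The consonants /k/ cannot be parsed into a legal (C)(C)V syllable (no codas are permitted; onsets may contain at most 2 consonants).
Inserting the epenthetic vowel yields /k/ → /ki/.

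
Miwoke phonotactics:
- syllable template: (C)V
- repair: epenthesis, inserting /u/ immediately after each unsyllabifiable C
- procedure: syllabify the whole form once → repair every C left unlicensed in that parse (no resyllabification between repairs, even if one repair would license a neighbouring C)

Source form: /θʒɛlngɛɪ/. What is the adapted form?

θuʒɛlunugɛɪ

Under (C)V, the unsyllabifiable consonants are /θ/, /l/, /n/ (no codas are permitted; onsets are limited to one consonant).
Inserting the epenthetic vowel yields /θ/ → /θu/, /l/ → /lu/, /n/ → /nu/.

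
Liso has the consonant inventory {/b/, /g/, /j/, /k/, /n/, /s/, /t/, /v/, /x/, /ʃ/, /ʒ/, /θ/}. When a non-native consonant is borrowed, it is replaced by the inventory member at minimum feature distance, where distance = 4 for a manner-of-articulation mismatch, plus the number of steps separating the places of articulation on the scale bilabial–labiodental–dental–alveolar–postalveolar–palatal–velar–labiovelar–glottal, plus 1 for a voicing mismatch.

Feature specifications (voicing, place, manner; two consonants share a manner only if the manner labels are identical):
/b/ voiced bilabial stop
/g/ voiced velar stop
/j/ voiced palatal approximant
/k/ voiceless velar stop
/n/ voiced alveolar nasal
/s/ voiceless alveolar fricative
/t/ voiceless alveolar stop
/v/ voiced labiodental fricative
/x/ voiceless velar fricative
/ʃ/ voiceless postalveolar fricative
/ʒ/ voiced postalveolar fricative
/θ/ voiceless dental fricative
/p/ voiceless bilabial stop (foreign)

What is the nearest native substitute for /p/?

b

/b/ is closest: same manner (stop), place distance 0 (bilabial→bilabial), voicing differs (+1); total 1. Next closest is /t/ at distance 3.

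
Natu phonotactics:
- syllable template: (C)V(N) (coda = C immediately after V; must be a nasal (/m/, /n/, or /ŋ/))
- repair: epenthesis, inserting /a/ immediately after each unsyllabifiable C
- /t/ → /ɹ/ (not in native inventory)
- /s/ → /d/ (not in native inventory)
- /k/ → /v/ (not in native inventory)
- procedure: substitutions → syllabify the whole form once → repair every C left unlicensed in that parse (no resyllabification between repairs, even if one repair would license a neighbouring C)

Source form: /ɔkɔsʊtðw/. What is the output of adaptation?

Substitution: /k/ → /v/, /s/ → /d/, /t/ → /ɹ/, giving /ɔvɔdʊɹðw/.
The consonants /ɹ/, /ð/, /w/ cannot be parsed into a legal (C)V(N) syllable (only a nasal (/m/, /n/, or /ŋ/) is licensed in coda position; onsets are limited to one consonant).
Epenthesis after each stranded consonant: /ɹ/ → /ɹa/, /ð/ → /ða/, /w/ → /wa/.

ɔvɔdʊɹaðawa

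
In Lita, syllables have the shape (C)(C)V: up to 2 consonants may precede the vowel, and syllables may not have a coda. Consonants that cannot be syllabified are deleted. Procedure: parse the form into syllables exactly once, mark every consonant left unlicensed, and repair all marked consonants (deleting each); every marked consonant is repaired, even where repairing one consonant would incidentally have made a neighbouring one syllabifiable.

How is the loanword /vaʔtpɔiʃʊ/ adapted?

vatpɔiʃʊ

Under (C)(C)V, the unsyllabifiable consonants are /ʔ/ (no codas are permitted; onsets may contain at most 2 consonants).
Each unlicensed consonant is deleted: /ʔ/.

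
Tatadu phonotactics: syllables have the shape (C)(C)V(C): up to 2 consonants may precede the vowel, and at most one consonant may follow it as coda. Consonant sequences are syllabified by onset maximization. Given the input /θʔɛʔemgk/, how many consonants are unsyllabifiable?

The consonants /g/, /k/ cannot be parsed into a legal (C)(C)V(C) syllable (at most one coda consonant is licensed; onsets may contain at most 2 consonants).

2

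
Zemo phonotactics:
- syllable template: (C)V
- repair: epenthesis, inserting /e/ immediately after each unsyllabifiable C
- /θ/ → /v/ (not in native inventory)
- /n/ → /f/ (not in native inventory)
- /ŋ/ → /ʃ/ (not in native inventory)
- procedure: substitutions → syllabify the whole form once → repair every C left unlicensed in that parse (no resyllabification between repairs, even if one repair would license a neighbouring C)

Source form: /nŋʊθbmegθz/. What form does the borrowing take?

Substitution: /n/ → /f/, /ŋ/ → /ʃ/, /θ/ → /v/, giving /fʃʊvbmegvz/.
Under (C)V, the unsyllabifiable consonants are /f/, /v/, /b/, /g/, /v/, /z/ (no codas are permitted; onsets are limited to one consonant).
Inserting the epenthetic vowel yields /f/ → /fe/, /v/ → /ve/, /b/ → /be/, /g/ → /ge/, /v/ → /ve/, /z/ → /ze/.

feʃʊvebemegeveze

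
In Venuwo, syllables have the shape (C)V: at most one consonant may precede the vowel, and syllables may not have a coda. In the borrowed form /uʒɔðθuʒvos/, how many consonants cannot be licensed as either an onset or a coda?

Under (C)V, the unsyllabifiable consonants are /ð/, /ʒ/, /s/ (no codas are permitted; onsets are limited to one consonant).

3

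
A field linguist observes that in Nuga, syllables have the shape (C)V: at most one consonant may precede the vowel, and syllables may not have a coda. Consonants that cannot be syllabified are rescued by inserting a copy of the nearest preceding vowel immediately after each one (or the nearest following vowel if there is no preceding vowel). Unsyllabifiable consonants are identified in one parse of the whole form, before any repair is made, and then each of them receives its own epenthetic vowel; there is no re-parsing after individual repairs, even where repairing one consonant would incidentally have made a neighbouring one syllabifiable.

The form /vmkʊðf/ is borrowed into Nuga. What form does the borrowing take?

vʊmʊkʊðʊfʊ

The consonants /v/, /m/, /ð/, /f/ cannot be parsed into a legal (C)V syllable (no codas are permitted; onsets are limited to one consonant).
Each unlicensed consonant becomes the onset of a new syllable: /v/ → /vʊ/, /m/ → /mʊ/, /ð/ → /ðʊ/, /f/ → /fʊ/.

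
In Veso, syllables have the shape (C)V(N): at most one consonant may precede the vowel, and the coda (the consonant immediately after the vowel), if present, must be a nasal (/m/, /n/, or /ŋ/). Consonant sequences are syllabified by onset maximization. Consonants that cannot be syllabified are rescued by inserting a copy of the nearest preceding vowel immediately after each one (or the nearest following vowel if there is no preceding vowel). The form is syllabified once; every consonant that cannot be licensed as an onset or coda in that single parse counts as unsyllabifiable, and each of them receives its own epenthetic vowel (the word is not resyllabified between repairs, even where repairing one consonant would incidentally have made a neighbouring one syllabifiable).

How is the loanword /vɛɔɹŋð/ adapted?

The consonants /ɹ/, /ŋ/, /ð/ cannot be parsed into a legal (C)V(N) syllable (only a nasal (/m/, /n/, or /ŋ/) is licensed in coda position; onsets are limited to one consonant).
Inserting the epenthetic vowel yields /ɹ/ → /ɹɔ/, /ŋ/ → /ŋɔ/, /ð/ → /ðɔ/.

vɛɔɹɔŋɔðɔ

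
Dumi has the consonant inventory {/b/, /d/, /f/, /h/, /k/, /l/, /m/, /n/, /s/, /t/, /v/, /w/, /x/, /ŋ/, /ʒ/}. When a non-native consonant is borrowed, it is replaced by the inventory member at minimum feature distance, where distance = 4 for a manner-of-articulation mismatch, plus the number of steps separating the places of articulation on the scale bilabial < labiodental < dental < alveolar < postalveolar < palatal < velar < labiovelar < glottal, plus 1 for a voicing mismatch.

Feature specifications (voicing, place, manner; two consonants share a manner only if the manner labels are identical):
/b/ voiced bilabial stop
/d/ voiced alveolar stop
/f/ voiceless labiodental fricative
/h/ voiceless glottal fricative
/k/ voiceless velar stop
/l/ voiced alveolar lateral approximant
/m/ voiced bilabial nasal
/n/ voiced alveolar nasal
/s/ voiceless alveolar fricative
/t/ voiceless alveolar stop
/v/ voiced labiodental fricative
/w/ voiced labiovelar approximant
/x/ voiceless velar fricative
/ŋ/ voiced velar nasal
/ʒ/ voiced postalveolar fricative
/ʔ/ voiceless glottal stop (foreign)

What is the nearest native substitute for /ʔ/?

/k/ is closest: same manner (stop), place distance 2 (glottal→velar), same voicing; total 2. Next closest is /h/ at distance 4.

k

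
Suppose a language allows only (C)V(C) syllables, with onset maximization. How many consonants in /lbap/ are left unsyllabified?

1

Under (C)V(C), the unsyllabifiable consonants are /l/ (at most one coda consonant is licensed; onsets are limited to one consonant).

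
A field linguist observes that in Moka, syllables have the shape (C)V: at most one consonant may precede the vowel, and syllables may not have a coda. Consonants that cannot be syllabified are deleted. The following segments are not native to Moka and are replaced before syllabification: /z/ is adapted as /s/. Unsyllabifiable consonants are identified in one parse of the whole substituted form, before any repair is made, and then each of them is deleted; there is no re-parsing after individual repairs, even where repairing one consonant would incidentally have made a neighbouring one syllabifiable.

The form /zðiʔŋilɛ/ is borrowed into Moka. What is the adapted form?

ðiŋilɛ

Substitution: /z/ → /s/, giving /sðiʔŋilɛ/.
Under (C)V, the unsyllabifiable consonants are /s/, /ʔ/ (no codas are permitted; onsets are limited to one consonant).
Deleting the stranded consonants removes /s/, /ʔ/.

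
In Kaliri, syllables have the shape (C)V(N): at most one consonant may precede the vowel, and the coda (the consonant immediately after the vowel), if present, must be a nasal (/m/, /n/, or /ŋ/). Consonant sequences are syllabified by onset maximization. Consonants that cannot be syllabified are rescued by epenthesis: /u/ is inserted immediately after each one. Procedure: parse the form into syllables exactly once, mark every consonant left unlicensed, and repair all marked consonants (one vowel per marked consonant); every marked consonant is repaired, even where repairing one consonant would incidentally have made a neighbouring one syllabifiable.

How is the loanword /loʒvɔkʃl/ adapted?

Under (C)V(N), the unsyllabifiable consonants are /ʒ/, /k/, /ʃ/, /l/ (only a nasal (/m/, /n/, or /ŋ/) is licensed in coda position; onsets are limited to one consonant).
Inserting the epenthetic vowel yields /ʒ/ → /ʒu/, /k/ → /ku/, /ʃ/ → /ʃu/, /l/ → /lu/.

loʒuvɔkuʃulu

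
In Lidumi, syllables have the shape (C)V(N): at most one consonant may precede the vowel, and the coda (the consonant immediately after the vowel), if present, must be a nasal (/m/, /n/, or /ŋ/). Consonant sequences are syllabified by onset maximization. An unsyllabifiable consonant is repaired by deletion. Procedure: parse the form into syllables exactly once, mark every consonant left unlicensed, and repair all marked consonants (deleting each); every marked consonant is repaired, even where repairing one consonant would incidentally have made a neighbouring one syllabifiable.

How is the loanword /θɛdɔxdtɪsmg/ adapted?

θɛdɔtɪ

The consonants /x/, /d/, /s/, /m/, /g/ cannot be parsed into a legal (C)V(N) syllable (only a nasal (/m/, /n/, or /ŋ/) is licensed in coda position; onsets are limited to one consonant).
Deleting the stranded consonants removes /x/, /d/, /s/, /m/, /g/.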